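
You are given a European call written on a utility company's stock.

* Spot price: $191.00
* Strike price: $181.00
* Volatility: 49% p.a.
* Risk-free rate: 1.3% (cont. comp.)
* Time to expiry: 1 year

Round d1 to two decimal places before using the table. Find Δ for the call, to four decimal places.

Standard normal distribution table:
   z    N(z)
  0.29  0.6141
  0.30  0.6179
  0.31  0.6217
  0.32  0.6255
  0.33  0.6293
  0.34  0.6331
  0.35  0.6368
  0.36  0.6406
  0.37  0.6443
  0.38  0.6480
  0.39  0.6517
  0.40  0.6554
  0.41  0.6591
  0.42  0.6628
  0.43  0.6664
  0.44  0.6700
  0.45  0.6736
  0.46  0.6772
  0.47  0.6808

0.6480

σ√T = 0.49 × 1.0000 = 0.4900
d₁ = [ln(191/181) + (0.013 + ½·0.49²)·1] / (σ√T) = (0.0538 + 0.1331) / 0.4900 = 0.3813 which rounds to 0.38
N(d₁) = N(0.38) = 0.6480
Δ_call = N(d₁) = 0.6480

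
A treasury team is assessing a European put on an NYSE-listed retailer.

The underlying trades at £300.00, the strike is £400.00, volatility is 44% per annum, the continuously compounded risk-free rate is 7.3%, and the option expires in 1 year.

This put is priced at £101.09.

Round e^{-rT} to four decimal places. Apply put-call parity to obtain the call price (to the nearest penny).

£29.25

e^(−rT) = e^(−0.073·1) = 0.9296
Put-call parity: C − P = S − K·e^(−rT) = 300 − 400·0.9296 = 300 − 371.8400 = -71.8400
C = P + (C − P) = 101.09 + (-71.8400) = 29.2500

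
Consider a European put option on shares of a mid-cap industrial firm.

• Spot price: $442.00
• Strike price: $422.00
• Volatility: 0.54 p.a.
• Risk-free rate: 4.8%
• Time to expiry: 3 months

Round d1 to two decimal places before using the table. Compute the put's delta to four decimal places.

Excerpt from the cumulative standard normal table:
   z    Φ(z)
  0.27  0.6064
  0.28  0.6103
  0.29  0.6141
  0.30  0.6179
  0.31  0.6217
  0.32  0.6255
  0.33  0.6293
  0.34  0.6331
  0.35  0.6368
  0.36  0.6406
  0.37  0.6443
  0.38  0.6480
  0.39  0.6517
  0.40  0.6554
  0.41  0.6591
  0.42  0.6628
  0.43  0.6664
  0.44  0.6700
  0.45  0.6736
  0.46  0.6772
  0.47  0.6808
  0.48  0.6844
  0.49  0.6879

T = 0.25;  σ√T = 0.2700
d₁ = [ln(442/422) + (0.048 + 0.54²/2)·0.25] / 0.2700 = [0.0463 + 0.0485] / 0.2700 = 0.3509 → 0.35
N(d₁) = N(0.35) = 0.6368
Δ_put = N(d₁) − 1 = 0.6368 − 1 = -0.3632

-0.3632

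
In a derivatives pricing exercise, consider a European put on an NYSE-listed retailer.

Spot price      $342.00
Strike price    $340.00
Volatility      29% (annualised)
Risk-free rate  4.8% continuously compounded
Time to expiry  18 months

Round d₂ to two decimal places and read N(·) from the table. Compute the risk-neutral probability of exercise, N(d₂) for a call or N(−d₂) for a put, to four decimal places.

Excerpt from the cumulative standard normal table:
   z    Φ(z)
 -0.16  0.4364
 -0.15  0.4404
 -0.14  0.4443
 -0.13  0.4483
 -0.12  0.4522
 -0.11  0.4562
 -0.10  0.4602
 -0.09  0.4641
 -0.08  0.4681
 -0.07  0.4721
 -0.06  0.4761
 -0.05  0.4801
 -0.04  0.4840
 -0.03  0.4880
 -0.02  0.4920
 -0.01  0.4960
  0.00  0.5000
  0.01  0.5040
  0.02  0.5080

0.4840

σ√T = 0.29 × 1.2247 = 0.3552
d₁ = [ln(342/340) + (0.048 + 0.29²/2)·1.5] / 0.3552 = [0.0059 + 0.1351] / 0.3552 = 0.3968 → 0.40
d₂ = d₁ − σ√T = 0.3968 − 0.3552 = 0.0416 → 0.04
Risk-neutral Pr[S_T < K] = N(−d₂) = N(-0.04) = 0.4840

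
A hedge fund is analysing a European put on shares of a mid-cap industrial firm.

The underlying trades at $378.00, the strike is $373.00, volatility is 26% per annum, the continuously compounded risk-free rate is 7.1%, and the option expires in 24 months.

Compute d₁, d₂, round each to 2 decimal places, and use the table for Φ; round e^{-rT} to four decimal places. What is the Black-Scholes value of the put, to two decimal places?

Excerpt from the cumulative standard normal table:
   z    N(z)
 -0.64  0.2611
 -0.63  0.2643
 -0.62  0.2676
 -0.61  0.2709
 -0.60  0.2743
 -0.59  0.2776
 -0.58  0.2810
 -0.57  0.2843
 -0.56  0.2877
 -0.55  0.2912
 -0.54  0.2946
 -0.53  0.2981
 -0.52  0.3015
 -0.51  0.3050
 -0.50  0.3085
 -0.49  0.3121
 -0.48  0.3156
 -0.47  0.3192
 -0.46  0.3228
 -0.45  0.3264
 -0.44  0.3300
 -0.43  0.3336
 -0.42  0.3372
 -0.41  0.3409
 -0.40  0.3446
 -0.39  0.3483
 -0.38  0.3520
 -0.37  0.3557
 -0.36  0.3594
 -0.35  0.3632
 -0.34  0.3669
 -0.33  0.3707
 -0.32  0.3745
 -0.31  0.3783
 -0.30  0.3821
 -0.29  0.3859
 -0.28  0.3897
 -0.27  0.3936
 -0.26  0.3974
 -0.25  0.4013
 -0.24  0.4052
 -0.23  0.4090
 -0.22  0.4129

σ√T = 0.26·√2 = 0.3677
ln(S/K) + (r + σ²/2)T = ln(378/373) + (0.071 + 0.26²/2)·2 = 0.0133 + 0.2096 = 0.2229
d₁ = 0.2229 / 0.3677 = 0.6063 → 0.61
d₂ = d₁ − σ√T = 0.6063 − 0.3677 = 0.2386 → 0.24
e^(−rT) = e^(−0.071·2) = 0.8676
P = 373·0.8676·N(-0.24) − 378·N(-0.61) = 373·0.8676·0.4052 − 378·0.2709 = 131.1287 − 102.4002 = 28.7285

$28.73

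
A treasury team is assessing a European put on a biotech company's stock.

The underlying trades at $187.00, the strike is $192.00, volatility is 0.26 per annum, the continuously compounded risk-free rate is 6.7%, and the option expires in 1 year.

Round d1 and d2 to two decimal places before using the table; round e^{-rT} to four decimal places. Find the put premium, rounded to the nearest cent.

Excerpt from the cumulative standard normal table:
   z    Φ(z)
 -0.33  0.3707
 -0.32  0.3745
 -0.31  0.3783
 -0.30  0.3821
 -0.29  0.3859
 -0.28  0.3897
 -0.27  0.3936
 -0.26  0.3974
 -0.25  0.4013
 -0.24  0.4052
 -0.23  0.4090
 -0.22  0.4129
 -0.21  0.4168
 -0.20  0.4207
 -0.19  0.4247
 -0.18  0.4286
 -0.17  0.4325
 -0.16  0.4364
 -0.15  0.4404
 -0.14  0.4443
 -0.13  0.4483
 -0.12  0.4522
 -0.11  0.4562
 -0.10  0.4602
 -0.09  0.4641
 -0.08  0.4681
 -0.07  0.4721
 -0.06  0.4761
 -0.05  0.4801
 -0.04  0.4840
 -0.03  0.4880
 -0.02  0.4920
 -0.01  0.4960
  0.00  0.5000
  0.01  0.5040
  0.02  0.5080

σ√T = 0.26·√1 = 0.2600
d₁ = [ln(187/192) + (0.067 + 0.26²/2)·1] / 0.2600 = [-0.0264 + 0.1008] / 0.2600 = 0.2862 → 0.29
d₂ = d₁ − σ√T = 0.2862 − 0.2600 = 0.0262 → 0.03
e^(−rT) = e^(−0.067·1) = 0.9352
N(−d₂) = N(-0.03) = 0.4880;  N(−d₁) = N(-0.29) = 0.3859
P = 192·0.9352·0.4880 − 187·0.3859 = 87.6245 − 72.1633 = 15.4612

$15.46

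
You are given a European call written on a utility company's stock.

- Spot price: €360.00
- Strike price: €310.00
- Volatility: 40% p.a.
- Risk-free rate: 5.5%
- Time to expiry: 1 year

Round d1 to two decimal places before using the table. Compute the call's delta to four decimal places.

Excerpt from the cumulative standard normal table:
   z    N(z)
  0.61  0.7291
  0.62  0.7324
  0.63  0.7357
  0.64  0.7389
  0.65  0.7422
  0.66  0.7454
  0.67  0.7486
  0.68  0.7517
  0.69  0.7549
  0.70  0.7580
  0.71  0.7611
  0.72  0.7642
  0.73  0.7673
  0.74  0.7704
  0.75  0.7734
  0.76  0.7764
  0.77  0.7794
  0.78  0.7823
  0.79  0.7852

T = 1;  σ√T = 0.4000
d₁ = [ln(360/310) + (0.055 + 0.4²/2)·1] / 0.4000 = [0.1495 + 0.1350] / 0.4000 = 0.7113 which rounds to 0.71
N(d₁) = N(0.71) = 0.7611
Δ_call = N(d₁) = 0.7611

0.7611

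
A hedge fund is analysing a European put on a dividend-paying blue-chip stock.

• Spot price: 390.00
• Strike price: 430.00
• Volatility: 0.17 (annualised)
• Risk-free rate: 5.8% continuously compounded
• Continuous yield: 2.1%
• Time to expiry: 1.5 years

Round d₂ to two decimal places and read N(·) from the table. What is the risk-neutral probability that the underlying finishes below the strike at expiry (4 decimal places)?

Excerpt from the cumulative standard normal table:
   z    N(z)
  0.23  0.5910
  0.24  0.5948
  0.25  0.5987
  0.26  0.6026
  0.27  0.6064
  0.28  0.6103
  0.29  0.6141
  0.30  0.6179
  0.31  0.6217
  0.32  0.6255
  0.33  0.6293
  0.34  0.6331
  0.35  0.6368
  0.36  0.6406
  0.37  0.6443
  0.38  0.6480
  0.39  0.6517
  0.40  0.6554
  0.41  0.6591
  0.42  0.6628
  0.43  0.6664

0.6217

σ√T = 0.17 × 1.2247 = 0.2082
d₁ = [ln(390/430) + (0.058 − 0.021 + ½·0.17²)·1.5] / (σ√T) = (-0.0976 + 0.0772) / 0.2082 = -0.0983 which rounds to -0.10
d₂ = -0.0983 − 0.2082 = -0.3065 which rounds to -0.31
Pr(exercise) under Q = N(−d₂) = N(0.31) = 0.6217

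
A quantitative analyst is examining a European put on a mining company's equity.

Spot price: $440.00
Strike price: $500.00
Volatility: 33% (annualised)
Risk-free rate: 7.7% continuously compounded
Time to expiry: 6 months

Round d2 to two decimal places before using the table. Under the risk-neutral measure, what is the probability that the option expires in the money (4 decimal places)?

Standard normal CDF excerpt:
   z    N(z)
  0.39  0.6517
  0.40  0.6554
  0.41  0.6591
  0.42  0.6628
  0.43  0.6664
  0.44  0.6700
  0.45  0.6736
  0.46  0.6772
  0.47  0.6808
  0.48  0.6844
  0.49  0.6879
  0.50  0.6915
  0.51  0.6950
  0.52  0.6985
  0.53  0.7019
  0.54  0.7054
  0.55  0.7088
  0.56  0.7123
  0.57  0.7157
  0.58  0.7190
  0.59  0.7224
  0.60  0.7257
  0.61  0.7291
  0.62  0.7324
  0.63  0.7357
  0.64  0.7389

T = 0.5;  σ√T = 0.2333
d₁ = [ln(440/500) + (0.077 + 0.33²/2)·0.5] / 0.2333 = [-0.1278 + 0.0657] / 0.2333 = -0.2662 ≈ -0.27
d₂ = d₁ − σ√T = -0.2662 − 0.2333 = -0.4995 ≈ -0.50
Risk-neutral Pr[S_T < K] = N(−d₂) = N(0.50) = 0.6915

0.6915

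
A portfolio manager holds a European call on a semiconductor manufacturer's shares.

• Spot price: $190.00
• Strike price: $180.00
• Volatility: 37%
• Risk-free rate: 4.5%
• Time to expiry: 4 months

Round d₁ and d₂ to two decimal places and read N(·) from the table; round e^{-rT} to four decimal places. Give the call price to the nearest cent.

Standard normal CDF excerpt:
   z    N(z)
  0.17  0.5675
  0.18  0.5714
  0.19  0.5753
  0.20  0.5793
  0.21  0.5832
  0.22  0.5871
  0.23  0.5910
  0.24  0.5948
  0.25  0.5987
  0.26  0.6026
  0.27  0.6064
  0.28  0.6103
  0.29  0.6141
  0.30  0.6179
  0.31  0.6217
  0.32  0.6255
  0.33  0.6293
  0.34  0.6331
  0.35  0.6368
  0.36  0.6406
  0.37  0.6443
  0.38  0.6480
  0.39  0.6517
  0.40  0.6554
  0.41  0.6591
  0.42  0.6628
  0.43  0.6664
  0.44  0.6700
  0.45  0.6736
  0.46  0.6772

T = 0.3333;  σ√T = 0.2136
ln(S/K) + (r + σ²/2)T = ln(190/180) + (0.045 + 0.37²/2)·0.3333 = 0.0541 + 0.0378 = 0.0919
d₁ = 0.0919 / 0.2136 = 0.4301 ≈ 0.43
d₂ = d₁ − σ√T = 0.4301 − 0.2136 = 0.2165 ≈ 0.22
exp(−rT) = exp(−0.045·0.3333) = 0.9851
C = 190·N(0.43) − 180·0.9851·N(0.22) = 190·0.6664 − 180·0.9851·0.5871 = 126.6160 − 104.1034 = 22.5126

$22.51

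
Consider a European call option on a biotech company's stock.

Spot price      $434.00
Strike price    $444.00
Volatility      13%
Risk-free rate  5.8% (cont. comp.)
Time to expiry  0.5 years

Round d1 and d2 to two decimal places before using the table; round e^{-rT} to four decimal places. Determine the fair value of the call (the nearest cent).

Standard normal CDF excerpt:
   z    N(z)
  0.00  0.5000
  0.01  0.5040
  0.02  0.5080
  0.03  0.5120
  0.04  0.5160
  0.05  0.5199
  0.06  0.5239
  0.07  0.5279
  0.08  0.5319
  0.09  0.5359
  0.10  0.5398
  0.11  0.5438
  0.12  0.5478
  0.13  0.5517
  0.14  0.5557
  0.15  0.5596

σ√T = 0.13 × 0.7071 = 0.0919
ln(S/K) + (r + σ²/2)T = ln(434/444) + (0.058 + 0.13²/2)·0.5 = -0.0228 + 0.0332 = 0.0104
d₁ = 0.0104 / 0.0919 = 0.1136 ≈ 0.11
d₂ = d₁ − σ√T = 0.1136 − 0.0919 = 0.0217 ≈ 0.02
exp(−rT) = exp(−0.058·0.5) = 0.9714
N(d₁) = N(0.11) = 0.5438;  N(d₂) = N(0.02) = 0.5080
C = 434·0.5438 − 444·0.9714·0.5080 = 236.0092 − 219.1012 = 16.9080

$16.91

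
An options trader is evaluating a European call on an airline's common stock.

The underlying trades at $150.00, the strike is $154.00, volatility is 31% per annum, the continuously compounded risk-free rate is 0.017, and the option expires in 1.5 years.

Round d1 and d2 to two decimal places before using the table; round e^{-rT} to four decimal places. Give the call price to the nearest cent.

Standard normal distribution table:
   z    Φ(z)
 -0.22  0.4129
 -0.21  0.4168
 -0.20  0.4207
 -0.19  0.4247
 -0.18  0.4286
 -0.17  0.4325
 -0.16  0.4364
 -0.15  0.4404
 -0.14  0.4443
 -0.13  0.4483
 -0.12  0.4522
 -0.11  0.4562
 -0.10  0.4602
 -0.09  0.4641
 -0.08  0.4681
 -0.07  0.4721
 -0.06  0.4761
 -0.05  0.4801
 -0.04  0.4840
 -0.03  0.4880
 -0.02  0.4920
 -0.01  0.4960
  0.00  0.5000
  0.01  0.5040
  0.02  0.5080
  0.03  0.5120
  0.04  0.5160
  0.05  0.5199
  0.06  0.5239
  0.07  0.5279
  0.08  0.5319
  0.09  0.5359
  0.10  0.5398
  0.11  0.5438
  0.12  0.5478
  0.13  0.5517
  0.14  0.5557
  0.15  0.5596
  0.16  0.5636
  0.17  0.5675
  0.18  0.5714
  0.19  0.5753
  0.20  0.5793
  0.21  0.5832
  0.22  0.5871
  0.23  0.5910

$22.54

σ√T = 0.31 × 1.2247 = 0.3797
d₁ = [ln(150/154) + (0.017 + 0.31²/2)·1.5] / 0.3797 = [-0.0263 + 0.0976] / 0.3797 = 0.1877 → 0.19
d₂ = d₁ − σ√T = 0.1877 − 0.3797 = -0.1920 → -0.19
exp(−rT) = exp(−0.017·1.5) = 0.9748
N(d₁) = N(0.19) = 0.5753;  N(d₂) = N(-0.19) = 0.4247
C = 150·0.5753 − 154·0.9748·0.4247 = 86.2950 − 63.7556 = 22.5394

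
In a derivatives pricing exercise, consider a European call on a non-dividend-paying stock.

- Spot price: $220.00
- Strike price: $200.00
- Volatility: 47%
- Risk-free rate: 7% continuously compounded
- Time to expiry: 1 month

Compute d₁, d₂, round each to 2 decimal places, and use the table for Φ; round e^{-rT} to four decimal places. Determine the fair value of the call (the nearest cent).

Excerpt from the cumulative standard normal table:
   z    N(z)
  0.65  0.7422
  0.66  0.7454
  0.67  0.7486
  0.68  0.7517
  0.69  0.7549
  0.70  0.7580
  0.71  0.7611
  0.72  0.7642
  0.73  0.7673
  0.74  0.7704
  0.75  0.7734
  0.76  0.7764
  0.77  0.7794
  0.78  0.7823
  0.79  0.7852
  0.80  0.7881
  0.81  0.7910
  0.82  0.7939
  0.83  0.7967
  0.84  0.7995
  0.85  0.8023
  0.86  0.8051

$24.55

σ√T = 0.47·√0.08333 = 0.1357
d₁ = [ln(220/200) + (0.07 + 0.47²/2)·0.08333] / 0.1357 = [0.0953 + 0.0150] / 0.1357 = 0.8133 ⇒ 0.81
d₂ = d₁ − σ√T = 0.8133 − 0.1357 = 0.6776 ⇒ 0.68
exp(−rT) = exp(−0.07·0.08333) = 0.9942
N(d₁) = N(0.81) = 0.7910;  N(d₂) = N(0.68) = 0.7517
C = 220·0.7910 − 200·0.9942·0.7517 = 174.0200 − 149.4680 = 24.5520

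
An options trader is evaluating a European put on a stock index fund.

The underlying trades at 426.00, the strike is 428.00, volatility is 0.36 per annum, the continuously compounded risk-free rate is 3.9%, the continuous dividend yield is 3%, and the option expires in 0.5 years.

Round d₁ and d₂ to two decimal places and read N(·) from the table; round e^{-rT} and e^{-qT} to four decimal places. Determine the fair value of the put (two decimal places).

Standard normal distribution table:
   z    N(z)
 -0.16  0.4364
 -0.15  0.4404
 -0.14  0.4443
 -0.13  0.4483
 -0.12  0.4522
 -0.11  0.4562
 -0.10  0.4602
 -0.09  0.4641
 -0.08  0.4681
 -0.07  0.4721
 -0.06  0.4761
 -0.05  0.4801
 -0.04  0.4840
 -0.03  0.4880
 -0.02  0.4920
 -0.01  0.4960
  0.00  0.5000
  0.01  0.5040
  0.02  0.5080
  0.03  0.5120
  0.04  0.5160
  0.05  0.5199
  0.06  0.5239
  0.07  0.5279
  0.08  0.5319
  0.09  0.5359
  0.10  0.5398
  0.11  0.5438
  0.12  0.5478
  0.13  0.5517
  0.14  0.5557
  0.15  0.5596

σ√T = 0.36·√0.5 = 0.2546
d₁ = [ln(426/428) + (0.039 − 0.03 + ½·0.36²)·0.5] / (σ√T) = (-0.0047 + 0.0369) / 0.2546 = 0.1266 ≈ 0.13
d₂ = 0.1266 − 0.2546 = -0.1280 ≈ -0.13
e^(−qT) = e^(−0.03·0.5) = 0.9851;  e^(−rT) = e^(−0.039·0.5) = 0.9807
P = 428·0.9807·N(0.13) − 426·0.9851·N(-0.13) = 428·0.9807·0.5517 − 426·0.9851·0.4483 = 231.5703 − 188.1303 = 43.4401

43.44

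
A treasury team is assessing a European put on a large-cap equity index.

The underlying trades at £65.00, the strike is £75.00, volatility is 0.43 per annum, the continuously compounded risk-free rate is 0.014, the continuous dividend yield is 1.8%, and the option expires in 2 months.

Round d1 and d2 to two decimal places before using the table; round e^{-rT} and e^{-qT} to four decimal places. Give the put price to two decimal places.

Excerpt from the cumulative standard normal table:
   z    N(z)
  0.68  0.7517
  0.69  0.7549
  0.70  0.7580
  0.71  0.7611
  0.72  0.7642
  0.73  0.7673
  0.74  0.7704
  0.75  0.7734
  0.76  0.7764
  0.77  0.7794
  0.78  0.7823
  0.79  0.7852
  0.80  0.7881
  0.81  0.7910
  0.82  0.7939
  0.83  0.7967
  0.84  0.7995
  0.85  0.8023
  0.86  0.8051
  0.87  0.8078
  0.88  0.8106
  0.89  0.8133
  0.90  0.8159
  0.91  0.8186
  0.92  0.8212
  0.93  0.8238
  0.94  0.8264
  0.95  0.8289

σ√T = 0.43·√0.1667 = 0.1755
d₁ = [ln(65/75) + (0.014 − 0.018 + 0.43²/2)·0.1667] / 0.1755 = [-0.1431 + 0.0147] / 0.1755 = -0.7312 → -0.73
d₂ = d₁ − σ√T = -0.7312 − 0.1755 = -0.9067 → -0.91
e^(−qT) = e^(−0.018·0.1667) = 0.9970;  e^(−rT) = e^(−0.014·0.1667) = 0.9977
N(−d₂) = N(0.91) = 0.8186;  N(−d₁) = N(0.73) = 0.7673
P = 75·0.9977·0.8186 − 65·0.9970·0.7673 = 61.2538 − 49.7249 = 11.5289

£11.53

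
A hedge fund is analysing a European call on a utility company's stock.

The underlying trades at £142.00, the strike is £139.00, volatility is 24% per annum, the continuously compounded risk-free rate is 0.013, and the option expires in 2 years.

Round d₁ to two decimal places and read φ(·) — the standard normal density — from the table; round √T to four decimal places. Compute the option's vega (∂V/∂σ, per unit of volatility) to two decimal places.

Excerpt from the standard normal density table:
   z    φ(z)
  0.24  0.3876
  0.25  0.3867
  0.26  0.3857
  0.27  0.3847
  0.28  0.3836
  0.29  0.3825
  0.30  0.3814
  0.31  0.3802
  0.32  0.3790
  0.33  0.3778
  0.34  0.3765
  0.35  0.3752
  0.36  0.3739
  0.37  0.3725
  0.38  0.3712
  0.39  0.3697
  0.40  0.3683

σ√T = 0.24·√2 = 0.3394
d₁ = [ln(142/139) + (0.013 + ½·0.24²)·2] / (σ√T) = (0.0214 + 0.0836) / 0.3394 = 0.3092 which rounds to 0.31
√T = √2 = 1.4142
φ(d₁) = φ(0.31) = 0.3802
vega = S·φ(d₁)·√T = 142·0.3802·1.4142 = 76.3504
(Vega is the same for a European call and put with the same parameters.)

76.35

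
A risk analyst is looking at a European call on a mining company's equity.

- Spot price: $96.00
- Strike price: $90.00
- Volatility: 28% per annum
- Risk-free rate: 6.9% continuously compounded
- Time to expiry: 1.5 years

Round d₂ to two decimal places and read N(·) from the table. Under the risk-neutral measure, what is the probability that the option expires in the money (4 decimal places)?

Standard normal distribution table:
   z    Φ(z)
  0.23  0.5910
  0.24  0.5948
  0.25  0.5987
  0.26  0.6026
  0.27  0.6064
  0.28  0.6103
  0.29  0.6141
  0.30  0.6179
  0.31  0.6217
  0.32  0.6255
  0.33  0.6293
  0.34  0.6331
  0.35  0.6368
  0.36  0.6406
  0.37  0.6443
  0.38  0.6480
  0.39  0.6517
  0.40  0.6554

0.6255

σ√T = 0.28 × 1.2247 = 0.3429
d₁ = [ln(96/90) + (0.069 + 0.28²/2)·1.5] / 0.3429 = [0.0645 + 0.1623] / 0.3429 = 0.6615 which rounds to 0.66
d₂ = d₁ − σ√T = 0.6615 − 0.3429 = 0.3185 which rounds to 0.32
Pr(exercise) under Q = N(d₂) = 0.6255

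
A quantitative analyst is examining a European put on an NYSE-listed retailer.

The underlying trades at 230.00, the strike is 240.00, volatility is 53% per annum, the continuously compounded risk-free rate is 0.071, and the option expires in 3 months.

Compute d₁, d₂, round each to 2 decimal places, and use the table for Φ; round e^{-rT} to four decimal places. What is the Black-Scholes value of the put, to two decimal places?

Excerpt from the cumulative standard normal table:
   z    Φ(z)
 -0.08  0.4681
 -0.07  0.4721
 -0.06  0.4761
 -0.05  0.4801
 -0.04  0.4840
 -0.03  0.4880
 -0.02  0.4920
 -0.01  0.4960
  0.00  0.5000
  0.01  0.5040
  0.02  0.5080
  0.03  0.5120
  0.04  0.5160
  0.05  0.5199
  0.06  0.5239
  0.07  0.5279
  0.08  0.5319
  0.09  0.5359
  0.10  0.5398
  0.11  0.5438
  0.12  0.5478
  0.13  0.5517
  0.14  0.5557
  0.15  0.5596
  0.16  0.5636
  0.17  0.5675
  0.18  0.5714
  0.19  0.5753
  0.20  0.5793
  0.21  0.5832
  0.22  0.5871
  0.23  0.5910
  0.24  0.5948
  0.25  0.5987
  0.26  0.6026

28.02

σ√T = 0.53 × 0.5000 = 0.2650
d₁ = [ln(230/240) + (0.071 + 0.53²/2)·0.25] / 0.2650 = [-0.0426 + 0.0529] / 0.2650 = 0.0389 ⇒ 0.04
d₂ = d₁ − σ√T = 0.0389 − 0.2650 = -0.2261 ⇒ -0.23
e^(−rT) = e^(−0.071·0.25) = 0.9824
N(−d₂) = N(0.23) = 0.5910;  N(−d₁) = N(-0.04) = 0.4840
P = 240·0.9824·0.5910 − 230·0.4840 = 139.3436 − 111.3200 = 28.0236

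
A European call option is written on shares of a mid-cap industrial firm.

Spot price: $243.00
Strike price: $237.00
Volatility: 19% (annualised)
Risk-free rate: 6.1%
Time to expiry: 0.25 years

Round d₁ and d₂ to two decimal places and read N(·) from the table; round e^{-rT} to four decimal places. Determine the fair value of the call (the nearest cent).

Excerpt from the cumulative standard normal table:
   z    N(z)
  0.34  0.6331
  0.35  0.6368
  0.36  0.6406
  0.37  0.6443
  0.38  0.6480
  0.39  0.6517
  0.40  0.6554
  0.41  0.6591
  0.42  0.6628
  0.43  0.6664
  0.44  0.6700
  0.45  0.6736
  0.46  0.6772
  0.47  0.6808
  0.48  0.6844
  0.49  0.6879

σ√T = 0.19 × 0.5000 = 0.0950
d₁ = [ln(243/237) + (0.061 + 0.19²/2)·0.25] / 0.0950 = [0.0250 + 0.0198] / 0.0950 = 0.4712 → 0.47
d₂ = d₁ − σ√T = 0.4712 − 0.0950 = 0.3762 → 0.38
exp(−rT) = exp(−0.061·0.25) = 0.9849
C = 243·N(0.47) − 237·0.9849·N(0.38) = 243·0.6808 − 237·0.9849·0.6480 = 165.4344 − 151.2570 = 14.1774

$14.18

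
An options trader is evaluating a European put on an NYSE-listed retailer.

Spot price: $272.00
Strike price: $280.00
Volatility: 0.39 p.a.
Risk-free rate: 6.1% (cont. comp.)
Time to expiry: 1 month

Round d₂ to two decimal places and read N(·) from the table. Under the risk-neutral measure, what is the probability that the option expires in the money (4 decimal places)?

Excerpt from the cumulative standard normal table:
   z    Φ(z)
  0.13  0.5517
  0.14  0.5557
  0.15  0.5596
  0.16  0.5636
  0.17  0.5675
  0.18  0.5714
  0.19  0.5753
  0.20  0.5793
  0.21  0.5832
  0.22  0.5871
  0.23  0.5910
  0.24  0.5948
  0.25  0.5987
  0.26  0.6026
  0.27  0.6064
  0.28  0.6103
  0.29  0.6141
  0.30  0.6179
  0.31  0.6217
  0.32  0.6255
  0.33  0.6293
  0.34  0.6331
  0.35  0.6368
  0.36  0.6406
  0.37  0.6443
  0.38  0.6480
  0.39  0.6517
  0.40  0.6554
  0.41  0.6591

0.6064

σ√T = 0.39·√0.08333 = 0.1126
d₁ = [ln(272/280) + (0.061 + 0.39²/2)·0.08333] / 0.1126 = [-0.0290 + 0.0114] / 0.1126 = -0.1560 which rounds to -0.16
d₂ = d₁ − σ√T = -0.1560 − 0.1126 = -0.2686 which rounds to -0.27
Pr(exercise) under Q = N(−d₂) = N(0.27) = 0.6064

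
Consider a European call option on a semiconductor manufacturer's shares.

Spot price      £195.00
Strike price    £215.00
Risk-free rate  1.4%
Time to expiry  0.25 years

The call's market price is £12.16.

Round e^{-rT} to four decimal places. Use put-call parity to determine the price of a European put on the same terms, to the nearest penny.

e^(−rT) = e^(−0.014·0.25) = 0.9965
Put-call parity: C − P = S − K·e^(−rT) = 195 − 215·0.9965 = 195 − 214.2475 = -19.2475
P = C − (C − P) = 12.16 − (-19.2475) = 31.4075

£31.41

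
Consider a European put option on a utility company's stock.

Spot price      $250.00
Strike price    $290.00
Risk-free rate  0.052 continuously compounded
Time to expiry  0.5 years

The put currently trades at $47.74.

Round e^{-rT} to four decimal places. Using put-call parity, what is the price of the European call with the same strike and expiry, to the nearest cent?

e^(−rT) = e^(−0.052·0.5) = 0.9743
Put-call parity: C − P = S − K·e^(−rT) = 250 − 290·0.9743 = 250 − 282.5470 = -32.5470
C = P + (C − P) = 47.74 + (-32.5470) = 15.1930

$15.19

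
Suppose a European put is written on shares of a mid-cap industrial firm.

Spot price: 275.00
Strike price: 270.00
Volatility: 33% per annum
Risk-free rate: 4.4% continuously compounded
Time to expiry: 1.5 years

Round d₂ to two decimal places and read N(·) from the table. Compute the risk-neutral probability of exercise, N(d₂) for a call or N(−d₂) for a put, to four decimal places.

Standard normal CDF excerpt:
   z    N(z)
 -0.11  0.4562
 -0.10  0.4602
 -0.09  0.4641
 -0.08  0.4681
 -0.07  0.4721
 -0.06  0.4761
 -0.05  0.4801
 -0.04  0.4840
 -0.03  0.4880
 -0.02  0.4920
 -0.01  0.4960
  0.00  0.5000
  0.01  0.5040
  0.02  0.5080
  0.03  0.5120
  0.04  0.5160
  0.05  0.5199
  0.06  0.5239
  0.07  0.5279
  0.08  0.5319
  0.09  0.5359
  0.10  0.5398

0.4960

σ√T = 0.33·√1.5 = 0.4042
d₁ = [ln(275/270) + (0.044 + 0.33²/2)·1.5] / 0.4042 = [0.0183 + 0.1477] / 0.4042 = 0.4108 ⇒ 0.41
d₂ = d₁ − σ√T = 0.4108 − 0.4042 = 0.0066 ⇒ 0.01
Pr(exercise) under Q = N(−d₂) = N(-0.01) = 0.4960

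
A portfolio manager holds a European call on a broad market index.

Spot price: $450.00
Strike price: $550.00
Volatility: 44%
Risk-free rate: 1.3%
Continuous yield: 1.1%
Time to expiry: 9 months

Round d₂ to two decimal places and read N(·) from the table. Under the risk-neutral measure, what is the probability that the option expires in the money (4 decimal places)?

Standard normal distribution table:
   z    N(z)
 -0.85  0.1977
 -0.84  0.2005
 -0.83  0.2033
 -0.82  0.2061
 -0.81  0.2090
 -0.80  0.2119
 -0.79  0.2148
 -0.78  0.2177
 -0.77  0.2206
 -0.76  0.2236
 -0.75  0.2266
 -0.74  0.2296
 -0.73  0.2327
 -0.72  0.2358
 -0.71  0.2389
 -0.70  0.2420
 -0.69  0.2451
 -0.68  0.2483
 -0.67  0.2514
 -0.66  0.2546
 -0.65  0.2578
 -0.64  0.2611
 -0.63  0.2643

σ√T = 0.44 × 0.8660 = 0.3811
d₁ = [ln(450/550) + (0.013 − 0.011 + ½·0.44²)·0.75] / (σ√T) = (-0.2007 + 0.0741) / 0.3811 = -0.3322 which rounds to -0.33
d₂ = -0.3322 − 0.3811 = -0.7132 which rounds to -0.71
Pr(exercise) under Q = N(d₂) = 0.2389

0.2389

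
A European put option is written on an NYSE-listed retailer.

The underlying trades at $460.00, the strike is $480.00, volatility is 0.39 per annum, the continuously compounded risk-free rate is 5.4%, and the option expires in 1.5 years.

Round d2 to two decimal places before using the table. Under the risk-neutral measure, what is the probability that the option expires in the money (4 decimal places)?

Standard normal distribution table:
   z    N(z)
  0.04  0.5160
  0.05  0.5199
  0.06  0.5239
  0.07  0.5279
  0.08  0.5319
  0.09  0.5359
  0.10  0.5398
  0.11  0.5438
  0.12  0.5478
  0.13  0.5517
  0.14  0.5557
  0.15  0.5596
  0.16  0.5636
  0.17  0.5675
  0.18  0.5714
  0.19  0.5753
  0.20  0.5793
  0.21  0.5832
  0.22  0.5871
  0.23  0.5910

0.5636

σ√T = 0.39·√1.5 = 0.4777
d₁ = [ln(460/480) + (0.054 + 0.39²/2)·1.5] / 0.4777 = [-0.0426 + 0.1951] / 0.4777 = 0.3193 which rounds to 0.32
d₂ = d₁ − σ√T = 0.3193 − 0.4777 = -0.1583 which rounds to -0.16
Risk-neutral Pr[S_T < K] = N(−d₂) = N(0.16) = 0.5636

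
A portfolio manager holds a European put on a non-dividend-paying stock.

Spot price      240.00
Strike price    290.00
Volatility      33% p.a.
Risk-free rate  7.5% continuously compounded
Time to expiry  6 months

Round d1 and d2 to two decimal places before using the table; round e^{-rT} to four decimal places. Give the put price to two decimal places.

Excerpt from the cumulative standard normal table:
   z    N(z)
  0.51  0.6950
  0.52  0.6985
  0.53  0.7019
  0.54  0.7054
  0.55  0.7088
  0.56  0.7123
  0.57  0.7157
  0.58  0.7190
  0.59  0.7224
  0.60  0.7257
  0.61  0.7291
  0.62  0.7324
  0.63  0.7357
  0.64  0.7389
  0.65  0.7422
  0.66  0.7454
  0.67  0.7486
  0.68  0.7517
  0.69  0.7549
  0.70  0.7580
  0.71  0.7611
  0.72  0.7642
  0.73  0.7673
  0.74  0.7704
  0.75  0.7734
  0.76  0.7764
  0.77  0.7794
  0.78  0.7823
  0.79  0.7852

49.25

T = 0.5;  σ√T = 0.2333
d₁ = [ln(240/290) + (0.075 + 0.33²/2)·0.5] / 0.2333 = [-0.1892 + 0.0647] / 0.2333 = -0.5336 which rounds to -0.53
d₂ = d₁ − σ√T = -0.5336 − 0.2333 = -0.7670 which rounds to -0.77
e^(−rT) = e^(−0.075·0.5) = 0.9632
N(−d₂) = N(0.77) = 0.7794;  N(−d₁) = N(0.53) = 0.7019
P = 290·0.9632·0.7794 − 240·0.7019 = 217.7082 − 168.4560 = 49.2522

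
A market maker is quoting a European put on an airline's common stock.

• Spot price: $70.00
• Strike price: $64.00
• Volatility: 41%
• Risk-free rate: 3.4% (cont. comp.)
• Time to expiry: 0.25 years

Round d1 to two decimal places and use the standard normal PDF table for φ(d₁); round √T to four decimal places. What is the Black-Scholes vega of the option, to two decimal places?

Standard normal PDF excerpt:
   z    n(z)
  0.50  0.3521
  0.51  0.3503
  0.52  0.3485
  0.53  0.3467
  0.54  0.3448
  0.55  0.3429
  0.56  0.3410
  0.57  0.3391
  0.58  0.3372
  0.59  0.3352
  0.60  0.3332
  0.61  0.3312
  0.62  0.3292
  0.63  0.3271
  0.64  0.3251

σ√T = 0.41·√0.25 = 0.2050
ln(S/K) + (r + σ²/2)T = ln(70/64) + (0.034 + 0.41²/2)·0.25 = 0.0896 + 0.0295 = 0.1191
d₁ = 0.1191 / 0.2050 = 0.5811 ≈ 0.58
√T = √0.25 = 0.5000
φ(d₁) = φ(0.58) = 0.3372
vega = S·φ(d₁)·√T = 70·0.3372·0.5000 = 11.8020
(Vega is the same for a European call and put with the same parameters.)

11.80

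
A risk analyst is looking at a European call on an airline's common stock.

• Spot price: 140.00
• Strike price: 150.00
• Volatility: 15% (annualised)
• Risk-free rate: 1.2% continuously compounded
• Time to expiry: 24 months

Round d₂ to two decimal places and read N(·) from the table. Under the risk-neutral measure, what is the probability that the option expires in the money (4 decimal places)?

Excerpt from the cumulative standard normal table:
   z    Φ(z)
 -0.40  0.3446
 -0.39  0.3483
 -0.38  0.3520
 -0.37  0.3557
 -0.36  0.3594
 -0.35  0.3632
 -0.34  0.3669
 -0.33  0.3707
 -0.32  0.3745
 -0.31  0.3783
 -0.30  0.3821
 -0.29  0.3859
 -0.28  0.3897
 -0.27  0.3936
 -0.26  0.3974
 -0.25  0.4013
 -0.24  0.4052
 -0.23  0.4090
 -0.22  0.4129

σ√T = 0.15 × 1.4142 = 0.2121
d₁ = [ln(140/150) + (0.012 + 0.15²/2)·2] / 0.2121 = [-0.0690 + 0.0465] / 0.2121 = -0.1060 ≈ -0.11
d₂ = d₁ − σ√T = -0.1060 − 0.2121 = -0.3182 ≈ -0.32
Risk-neutral Pr[S_T > K] = N(d₂) = N(-0.32) = 0.3745

0.3745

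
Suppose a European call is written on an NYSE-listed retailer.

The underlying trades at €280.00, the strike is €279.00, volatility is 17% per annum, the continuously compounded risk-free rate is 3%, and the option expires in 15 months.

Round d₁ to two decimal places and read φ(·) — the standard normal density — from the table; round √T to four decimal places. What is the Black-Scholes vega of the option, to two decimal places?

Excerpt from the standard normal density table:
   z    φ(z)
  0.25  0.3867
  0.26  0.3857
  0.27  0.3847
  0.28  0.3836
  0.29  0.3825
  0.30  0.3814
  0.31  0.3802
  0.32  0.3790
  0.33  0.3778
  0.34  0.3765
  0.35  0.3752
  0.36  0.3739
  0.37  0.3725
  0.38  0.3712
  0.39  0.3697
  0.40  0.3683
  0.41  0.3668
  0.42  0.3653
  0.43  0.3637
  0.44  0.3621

119.02

σ√T = 0.17·√1.25 = 0.1901
d₁ = [ln(280/279) + (0.03 + ½·0.17²)·1.25] / (σ√T) = (0.0036 + 0.0556) / 0.1901 = 0.3112 which rounds to 0.31
√T = √1.25 = 1.1180
φ(d₁) = φ(0.31) = 0.3802
vega = S·φ(d₁)·√T = 280·0.3802·1.1180 = 119.0178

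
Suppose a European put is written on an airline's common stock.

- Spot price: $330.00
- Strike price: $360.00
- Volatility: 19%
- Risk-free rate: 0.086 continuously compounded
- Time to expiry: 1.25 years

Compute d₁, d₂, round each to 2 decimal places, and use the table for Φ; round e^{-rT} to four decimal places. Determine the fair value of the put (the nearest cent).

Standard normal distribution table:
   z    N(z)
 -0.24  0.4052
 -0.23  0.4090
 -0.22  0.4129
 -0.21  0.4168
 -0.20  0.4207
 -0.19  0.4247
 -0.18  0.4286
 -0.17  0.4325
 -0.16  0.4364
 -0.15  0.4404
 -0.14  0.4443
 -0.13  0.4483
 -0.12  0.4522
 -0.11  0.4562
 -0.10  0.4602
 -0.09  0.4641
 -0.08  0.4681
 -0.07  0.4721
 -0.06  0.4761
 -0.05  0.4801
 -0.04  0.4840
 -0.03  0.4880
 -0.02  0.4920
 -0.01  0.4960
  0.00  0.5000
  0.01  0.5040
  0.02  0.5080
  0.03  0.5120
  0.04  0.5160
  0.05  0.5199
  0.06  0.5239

$24.12

σ√T = 0.19 × 1.1180 = 0.2124
d₁ = [ln(330/360) + (0.086 + 0.19²/2)·1.25] / 0.2124 = [-0.0870 + 0.1301] / 0.2124 = 0.2027 → 0.20
d₂ = d₁ − σ√T = 0.2027 − 0.2124 = -0.0098 → -0.01
exp(−rT) = exp(−0.086·1.25) = 0.8981
N(−d₂) = N(0.01) = 0.5040;  N(−d₁) = N(-0.20) = 0.4207
P = 360·0.8981·0.5040 − 330·0.4207 = 162.9513 − 138.8310 = 24.1203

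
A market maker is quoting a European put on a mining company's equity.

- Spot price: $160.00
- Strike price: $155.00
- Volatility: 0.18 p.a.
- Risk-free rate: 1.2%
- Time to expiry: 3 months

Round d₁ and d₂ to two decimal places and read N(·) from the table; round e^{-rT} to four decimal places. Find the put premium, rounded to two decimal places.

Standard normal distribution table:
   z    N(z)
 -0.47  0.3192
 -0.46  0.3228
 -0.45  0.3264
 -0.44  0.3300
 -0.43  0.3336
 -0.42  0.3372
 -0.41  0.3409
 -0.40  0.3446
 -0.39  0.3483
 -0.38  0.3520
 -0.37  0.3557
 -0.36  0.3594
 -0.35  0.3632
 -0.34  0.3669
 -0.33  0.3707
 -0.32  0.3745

σ√T = 0.18·√0.25 = 0.0900
d₁ = [ln(160/155) + (0.012 + ½·0.18²)·0.25] / (σ√T) = (0.0317 + 0.0070) / 0.0900 = 0.4311 ⇒ 0.43
d₂ = 0.4311 − 0.0900 = 0.3411 ⇒ 0.34
e^(−rT) = e^(−0.012·0.25) = 0.9970
N(−d₂) = N(-0.34) = 0.3669;  N(−d₁) = N(-0.43) = 0.3336
P = 155·0.9970·0.3669 − 160·0.3336 = 56.6989 − 53.3760 = 3.3229

$3.32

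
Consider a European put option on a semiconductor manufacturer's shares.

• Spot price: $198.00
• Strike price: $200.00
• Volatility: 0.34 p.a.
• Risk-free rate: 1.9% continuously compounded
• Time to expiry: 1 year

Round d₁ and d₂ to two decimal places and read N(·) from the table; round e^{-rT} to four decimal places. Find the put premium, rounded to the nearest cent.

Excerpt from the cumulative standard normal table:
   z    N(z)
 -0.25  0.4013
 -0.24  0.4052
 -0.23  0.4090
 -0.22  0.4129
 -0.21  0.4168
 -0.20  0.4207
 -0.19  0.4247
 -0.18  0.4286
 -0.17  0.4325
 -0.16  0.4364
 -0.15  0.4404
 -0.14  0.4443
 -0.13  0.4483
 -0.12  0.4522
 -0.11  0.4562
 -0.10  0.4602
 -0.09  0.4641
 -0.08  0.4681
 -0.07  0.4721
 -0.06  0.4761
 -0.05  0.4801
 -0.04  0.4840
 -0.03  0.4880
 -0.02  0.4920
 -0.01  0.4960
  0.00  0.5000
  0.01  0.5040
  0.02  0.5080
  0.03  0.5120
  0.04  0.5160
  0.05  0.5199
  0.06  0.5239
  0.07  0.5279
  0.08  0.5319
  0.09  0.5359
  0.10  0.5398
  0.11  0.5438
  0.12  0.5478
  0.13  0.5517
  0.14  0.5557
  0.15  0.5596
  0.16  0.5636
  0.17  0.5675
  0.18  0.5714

σ√T = 0.34·√1 = 0.3400
d₁ = [ln(198/200) + (0.019 + 0.34²/2)·1] / 0.3400 = [-0.0101 + 0.0768] / 0.3400 = 0.1963 → 0.20
d₂ = d₁ − σ√T = 0.1963 − 0.3400 = -0.1437 → -0.14
e^(−rT) = e^(−0.019·1) = 0.9812
N(−d₂) = N(0.14) = 0.5557;  N(−d₁) = N(-0.20) = 0.4207
P = 200·0.9812·0.5557 − 198·0.4207 = 109.0506 − 83.2986 = 25.7520

$25.75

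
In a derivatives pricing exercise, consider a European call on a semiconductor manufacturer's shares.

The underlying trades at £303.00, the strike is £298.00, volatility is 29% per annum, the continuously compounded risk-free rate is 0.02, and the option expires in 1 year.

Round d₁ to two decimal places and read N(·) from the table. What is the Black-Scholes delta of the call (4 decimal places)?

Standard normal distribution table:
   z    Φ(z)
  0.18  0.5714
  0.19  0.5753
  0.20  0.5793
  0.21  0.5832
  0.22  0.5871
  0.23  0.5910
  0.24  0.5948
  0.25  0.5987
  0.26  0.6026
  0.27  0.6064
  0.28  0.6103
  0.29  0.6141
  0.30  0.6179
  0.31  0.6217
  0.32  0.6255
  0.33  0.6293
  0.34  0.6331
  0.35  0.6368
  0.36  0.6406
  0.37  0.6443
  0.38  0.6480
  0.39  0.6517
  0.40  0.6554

σ√T = 0.29 × 1.0000 = 0.2900
d₁ = [ln(303/298) + (0.02 + ½·0.29²)·1] / (σ√T) = (0.0166 + 0.0620) / 0.2900 = 0.2713 ⇒ 0.27
N(d₁) = N(0.27) = 0.6064
Δ_call = N(d₁) = 0.6064

0.6064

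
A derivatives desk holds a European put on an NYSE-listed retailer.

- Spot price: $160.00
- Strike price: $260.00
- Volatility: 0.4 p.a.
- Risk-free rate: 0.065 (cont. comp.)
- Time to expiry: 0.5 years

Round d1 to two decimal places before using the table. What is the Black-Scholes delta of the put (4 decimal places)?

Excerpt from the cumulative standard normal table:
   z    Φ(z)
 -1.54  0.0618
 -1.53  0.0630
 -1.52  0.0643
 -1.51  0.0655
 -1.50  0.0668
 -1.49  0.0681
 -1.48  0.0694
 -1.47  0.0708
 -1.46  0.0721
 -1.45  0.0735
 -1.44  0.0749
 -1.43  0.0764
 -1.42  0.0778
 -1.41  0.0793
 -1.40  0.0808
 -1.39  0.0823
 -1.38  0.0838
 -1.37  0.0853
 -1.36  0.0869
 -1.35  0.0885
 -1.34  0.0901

-0.9279

σ√T = 0.4·√0.5 = 0.2828
d₁ = [ln(160/260) + (0.065 + ½·0.4²)·0.5] / (σ√T) = (-0.4855 + 0.0725) / 0.2828 = -1.4602 → -1.46
N(d₁) = N(-1.46) = 0.0721
Δ_put = N(d₁) − 1 = 0.0721 − 1 = -0.9279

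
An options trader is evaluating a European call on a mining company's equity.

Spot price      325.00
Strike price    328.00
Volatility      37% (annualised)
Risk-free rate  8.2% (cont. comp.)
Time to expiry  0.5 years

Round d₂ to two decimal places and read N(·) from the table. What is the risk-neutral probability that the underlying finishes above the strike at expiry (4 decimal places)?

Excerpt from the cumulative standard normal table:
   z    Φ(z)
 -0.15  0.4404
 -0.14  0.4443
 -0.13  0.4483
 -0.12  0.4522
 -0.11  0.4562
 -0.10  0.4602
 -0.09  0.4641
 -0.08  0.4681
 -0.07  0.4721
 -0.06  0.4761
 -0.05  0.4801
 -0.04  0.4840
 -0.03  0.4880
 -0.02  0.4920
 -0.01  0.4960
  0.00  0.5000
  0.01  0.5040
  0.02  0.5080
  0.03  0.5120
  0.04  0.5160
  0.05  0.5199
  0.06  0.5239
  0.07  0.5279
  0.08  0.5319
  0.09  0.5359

σ√T = 0.37·√0.5 = 0.2616
ln(S/K) + (r + σ²/2)T = ln(325/328) + (0.082 + 0.37²/2)·0.5 = -0.0092 + 0.0752 = 0.0660
d₁ = 0.0660 / 0.2616 = 0.2524 → 0.25
d₂ = d₁ − σ√T = 0.2524 − 0.2616 = -0.0092 → -0.01
Risk-neutral Pr[S_T > K] = N(d₂) = N(-0.01) = 0.4960

0.4960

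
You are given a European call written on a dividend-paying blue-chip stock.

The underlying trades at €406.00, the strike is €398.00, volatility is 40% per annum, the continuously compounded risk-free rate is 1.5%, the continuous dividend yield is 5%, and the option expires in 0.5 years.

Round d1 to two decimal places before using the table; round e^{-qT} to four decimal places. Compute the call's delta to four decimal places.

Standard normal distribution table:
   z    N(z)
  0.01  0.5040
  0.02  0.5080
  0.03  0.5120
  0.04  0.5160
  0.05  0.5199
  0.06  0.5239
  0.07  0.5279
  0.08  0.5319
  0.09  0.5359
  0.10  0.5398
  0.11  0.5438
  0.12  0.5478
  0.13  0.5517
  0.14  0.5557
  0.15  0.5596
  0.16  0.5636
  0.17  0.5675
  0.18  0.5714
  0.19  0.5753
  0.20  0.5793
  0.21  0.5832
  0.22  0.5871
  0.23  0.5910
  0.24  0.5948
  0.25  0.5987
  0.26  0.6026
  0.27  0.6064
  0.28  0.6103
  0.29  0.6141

σ√T = 0.4·√0.5 = 0.2828
d₁ = [ln(406/398) + (0.015 − 0.05 + 0.4²/2)·0.5] / 0.2828 = [0.0199 + 0.0225] / 0.2828 = 0.1499 → 0.15
N(d₁) = N(0.15) = 0.5596
Δ_call = e^(−qT)·N(d₁) = 0.9753·0.5596 = 0.5458

0.5458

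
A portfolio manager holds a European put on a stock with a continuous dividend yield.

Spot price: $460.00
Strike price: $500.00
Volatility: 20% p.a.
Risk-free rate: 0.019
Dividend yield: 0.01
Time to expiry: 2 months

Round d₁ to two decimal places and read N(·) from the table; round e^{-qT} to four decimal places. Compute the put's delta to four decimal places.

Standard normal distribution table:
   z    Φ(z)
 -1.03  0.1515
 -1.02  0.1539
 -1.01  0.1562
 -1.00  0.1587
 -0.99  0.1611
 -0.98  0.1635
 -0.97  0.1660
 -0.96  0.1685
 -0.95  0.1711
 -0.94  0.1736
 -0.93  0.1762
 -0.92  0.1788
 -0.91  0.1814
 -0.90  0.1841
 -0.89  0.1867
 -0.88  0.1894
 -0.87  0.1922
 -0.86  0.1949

-0.8301

σ√T = 0.2·√0.1667 = 0.0816
d₁ = [ln(460/500) + (0.019 − 0.01 + 0.2²/2)·0.1667] / 0.0816 = [-0.0834 + 0.0048] / 0.0816 = -0.9620 → -0.96
N(d₁) = N(-0.96) = 0.1685
Δ_put = exp(−qT)·(N(d₁) − 1) = 0.9983·(0.1685 − 1) = -0.8301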